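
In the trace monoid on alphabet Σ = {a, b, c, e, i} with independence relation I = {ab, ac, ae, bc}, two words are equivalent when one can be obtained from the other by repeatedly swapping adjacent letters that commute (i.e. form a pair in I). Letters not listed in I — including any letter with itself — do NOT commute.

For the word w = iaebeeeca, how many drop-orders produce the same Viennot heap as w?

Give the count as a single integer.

28

drop 0:i onto floor
drop 1:a onto {0:i}
drop 2:e onto {0:i}
drop 3:b onto {2:e}
drop 4:e onto {3:b}
drop 5:e onto {4:e}
drop 6:e onto {5:e}
drop 7:c onto {6:e}
drop 8:a onto {1:a}
ground layer = {0:i}
drop-orders for the pieces not yet dropped (sum over which currently-grounded one goes next):
  1 to go: {7} 1  {8} 1
  2 to go: {1,8} 1  {6,7} 1  {7,8} 2
  3 to go: {1,7,8} 3  {5,6,7} 1  {6,7,8} 3
  4 to go: {1,6,7,8} 6  {4,5,6,7} 1  {5,6,7,8} 4
  5 to go: {1,5,6,7,8} 10  {3,4,5,6,7} 1  {4,5,6,7,8} 5
  6 to go: {1,4,5,6,7,8} 15  {2,3,4,5,6,7} 1  {3,4,5,6,7,8} 6
  7 to go: {1,3,4,5,6,7,8} 21  {2,3,4,5,6,7,8} 7
  if 0:i drops first: 28 orders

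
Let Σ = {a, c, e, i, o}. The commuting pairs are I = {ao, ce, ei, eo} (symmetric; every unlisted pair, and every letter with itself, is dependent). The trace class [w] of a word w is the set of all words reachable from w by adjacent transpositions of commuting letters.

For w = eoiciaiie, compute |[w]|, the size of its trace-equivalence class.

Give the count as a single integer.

15

piece 0:e — minimal
piece 1:o — minimal
piece 2:i rests on {1:o}
piece 3:c rests on {2:i}
piece 4:i rests on {3:c}
piece 5:a rests on {0:e, 4:i}
piece 6:i rests on {5:a}
piece 7:i rests on {6:i}
piece 8:e rests on {5:a}
minimal pieces: {0:e, 1:o}
ways to finish when only these pieces remain (= sum over removing one remaining piece with nothing left below it):
  1 left: {7}→1  {8}→1
  2 left: {6,7}→1  {7,8}→2
  3 left: {6,7,8}→3
  4 left: {5,6,7,8}→3
  5 left: {0,5,6,7,8}→3  {4,5,6,7,8}→3
  6 left: {0,4,5,6,7,8}→6  {3,4,5,6,7,8}→3
  7 left: {0,3,4,5,6,7,8}→9  {2,3,4,5,6,7,8}→3
  placing 0:e first → 3 extensions
  placing 1:o first → 12 extensions
total linear extensions = 15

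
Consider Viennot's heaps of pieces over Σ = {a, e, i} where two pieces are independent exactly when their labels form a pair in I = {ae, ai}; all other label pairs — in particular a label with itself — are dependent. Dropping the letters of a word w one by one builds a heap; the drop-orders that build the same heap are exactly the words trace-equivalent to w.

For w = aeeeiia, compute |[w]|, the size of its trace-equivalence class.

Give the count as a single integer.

piece 0:a — minimal
piece 1:e — minimal
piece 2:e rests on {1:e}
piece 3:e rests on {2:e}
piece 4:i rests on {3:e}
piece 5:i rests on {4:i}
piece 6:a rests on {0:a}
minimal pieces: {0:a, 1:e}
ways to finish when only these pieces remain (= sum over removing one remaining piece with nothing left below it):
  1 left: {5}→1  {6}→1
  2 left: {0,6}→1  {4,5}→1  {5,6}→2
  3 left: {0,5,6}→3  {3,4,5}→1  {4,5,6}→3
  4 left: {0,4,5,6}→6  {2,3,4,5}→1  {3,4,5,6}→4
  5 left: {0,3,4,5,6}→10  {1,2,3,4,5}→1  {2,3,4,5,6}→5
  placing 0:a first → 6 extensions
  placing 1:e first → 15 extensions
total linear extensions = 21

21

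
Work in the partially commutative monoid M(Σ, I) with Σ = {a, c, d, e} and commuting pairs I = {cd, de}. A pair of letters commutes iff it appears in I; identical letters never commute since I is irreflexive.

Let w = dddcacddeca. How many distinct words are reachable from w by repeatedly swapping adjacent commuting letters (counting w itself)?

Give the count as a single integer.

40

#0=d has no predecessor
#1=d depends on [0:d]
#2=d depends on [1:d]
#3=c has no predecessor
#4=a depends on [2:d, 3:c]
#5=c depends on [4:a]
#6=d depends on [4:a]
#7=d depends on [6:d]
#8=e depends on [5:c]
#9=c depends on [8:e]
#10=a depends on [7:d, 9:c]
sources: [0:d, 3:c]
N(rest) = Σ N(rest − s) over sources s of rest; N(one piece) = 1:
  size 1 → [10]=1
  size 2 → [7,10]=1  [9,10]=1
  size 3 → [6,7,10]=1  [7,9,10]=2  [8,9,10]=1
  size 4 → [5,8,9,10]=1  [6,7,9,10]=3  [7,8,9,10]=3
  size 5 → [5,7,8,9,10]=4  [6,7,8,9,10]=6
  size 6 → [5,6,7,8,9,10]=10
  size 7 → [4,5,6,7,8,9,10]=10
  size 8 → [2,4,5,6,7,8,9,10]=10  [3,4,5,6,7,8,9,10]=10
  size 9 → [1,2,4,5,6,7,8,9,10]=10  [2,3,4,5,6,7,8,9,10]=20
  first=0(d) contributes 30
  first=3(c) contributes 10
|[w]| = 40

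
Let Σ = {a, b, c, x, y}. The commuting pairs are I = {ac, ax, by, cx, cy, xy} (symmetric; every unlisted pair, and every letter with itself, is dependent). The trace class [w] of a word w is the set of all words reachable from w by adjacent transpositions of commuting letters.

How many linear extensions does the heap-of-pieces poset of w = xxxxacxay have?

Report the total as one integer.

504

drop 0:x onto floor
drop 1:x onto {0:x}
drop 2:x onto {1:x}
drop 3:x onto {2:x}
drop 4:a onto floor
drop 5:c onto floor
drop 6:x onto {3:x}
drop 7:a onto {4:a}
drop 8:y onto {7:a}
ground layer = {0:x, 4:a, 5:c}
drop-orders for the pieces not yet dropped (sum over which currently-grounded one goes next):
  1 to go: {5} 1  {6} 1  {8} 1
  2 to go: {3,6} 1  {5,6} 2  {5,8} 2  {6,8} 2  {7,8} 1
  3 to go: {2,3,6} 1  {3,5,6} 3  {3,6,8} 3  {4,7,8} 1  {5,6,8} 6  {5,7,8} 3  {6,7,8} 3
  4 to go: {1,2,3,6} 1  {2,3,5,6} 4  {2,3,6,8} 4  {3,5,6,8} 12  {3,6,7,8} 6  {4,5,7,8} 4  {4,6,7,8} 4  {5,6,7,8} 12
  5 to go: {0,1,2,3,6} 1  {1,2,3,5,6} 5  {1,2,3,6,8} 5  {2,3,5,6,8} 20  {2,3,6,7,8} 10  {3,4,6,7,8} 10  {3,5,6,7,8} 30  {4,5,6,7,8} 20
  6 to go: {0,1,2,3,5,6} 6  {0,1,2,3,6,8} 6  {1,2,3,5,6,8} 30  {1,2,3,6,7,8} 15  {2,3,4,6,7,8} 20  {2,3,5,6,7,8} 60  {3,4,5,6,7,8} 60
  7 to go: {0,1,2,3,5,6,8} 42  {0,1,2,3,6,7,8} 21  {1,2,3,4,6,7,8} 35  {1,2,3,5,6,7,8} 105  {2,3,4,5,6,7,8} 140
  if 0:x drops first: 280 orders
  if 4:a drops first: 168 orders
  if 5:c drops first: 56 orders
heap linearizations: 504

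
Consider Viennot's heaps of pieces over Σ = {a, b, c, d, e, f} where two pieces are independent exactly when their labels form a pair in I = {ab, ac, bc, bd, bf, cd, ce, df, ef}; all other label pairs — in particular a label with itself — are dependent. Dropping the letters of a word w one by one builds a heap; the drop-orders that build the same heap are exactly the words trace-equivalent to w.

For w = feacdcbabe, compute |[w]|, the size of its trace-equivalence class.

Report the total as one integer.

739

piece 0:f — minimal
piece 1:e — minimal
piece 2:a rests on {0:f, 1:e}
piece 3:c rests on {0:f}
piece 4:d rests on {2:a}
piece 5:c rests on {3:c}
piece 6:b rests on {1:e}
piece 7:a rests on {4:d}
piece 8:b rests on {6:b}
piece 9:e rests on {7:a, 8:b}
minimal pieces: {0:f, 1:e}
ways to finish when only these pieces remain (= sum over removing one remaining piece with nothing left below it):
  1 left: {5}→1  {9}→1
  2 left: {3,5}→1  {5,9}→2  {7,9}→1  {8,9}→1
  3 left: {3,5,9}→3  {4,7,9}→1  {5,7,9}→3  {5,8,9}→3  {6,8,9}→1  {7,8,9}→2
  4 left: {2,4,7,9}→1  {3,5,7,9}→6  {3,5,8,9}→6  {4,5,7,9}→4  {4,7,8,9}→3  {5,6,8,9}→4  {5,7,8,9}→8  {6,7,8,9}→3
  5 left: {2,4,5,7,9}→5  {2,4,7,8,9}→4  {3,4,5,7,9}→10  {3,5,6,8,9}→10  {3,5,7,8,9}→20  {4,5,7,8,9}→15  {4,6,7,8,9}→6  {5,6,7,8,9}→15
  6 left: {2,3,4,5,7,9}→15  {2,4,5,7,8,9}→24  {2,4,6,7,8,9}→10  {3,4,5,7,8,9}→45  {3,5,6,7,8,9}→45  {4,5,6,7,8,9}→36
  7 left: {0,2,3,4,5,7,9}→15  {1,2,4,6,7,8,9}→10  {2,3,4,5,7,8,9}→84  {2,4,5,6,7,8,9}→70  {3,4,5,6,7,8,9}→126
  8 left: {0,2,3,4,5,7,8,9}→99  {1,2,4,5,6,7,8,9}→80  {2,3,4,5,6,7,8,9}→280
  placing 0:f first → 360 extensions
  placing 1:e first → 379 extensions
total linear extensions = 739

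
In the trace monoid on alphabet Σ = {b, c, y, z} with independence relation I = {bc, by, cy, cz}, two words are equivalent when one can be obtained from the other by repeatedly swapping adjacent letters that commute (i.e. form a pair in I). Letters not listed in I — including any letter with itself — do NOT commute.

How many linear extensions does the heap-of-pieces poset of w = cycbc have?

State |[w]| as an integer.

20

piece 0:c — minimal
piece 1:y — minimal
piece 2:c rests on {0:c}
piece 3:b — minimal
piece 4:c rests on {2:c}
minimal pieces: {0:c, 1:y, 3:b}
ways to finish when only these pieces remain (= sum over removing one remaining piece with nothing left below it):
  1 left: {1}→1  {3}→1  {4}→1
  2 left: {1,3}→2  {1,4}→2  {2,4}→1  {3,4}→2
  3 left: {0,2,4}→1  {1,2,4}→3  {1,3,4}→6  {2,3,4}→3
  placing 0:c first → 12 extensions
  placing 1:y first → 4 extensions
  placing 3:b first → 4 extensions
total linear extensions = 20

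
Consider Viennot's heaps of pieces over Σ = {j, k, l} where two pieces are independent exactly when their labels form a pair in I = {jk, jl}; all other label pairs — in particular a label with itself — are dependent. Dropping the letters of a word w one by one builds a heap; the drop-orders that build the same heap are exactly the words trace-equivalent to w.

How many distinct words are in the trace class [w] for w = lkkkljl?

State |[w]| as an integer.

0(l) covers ∅
1(k) covers 0:l
2(k) covers 1:k
3(k) covers 2:k
4(l) covers 3:k
5(j) covers ∅
6(l) covers 4:l
floor of heap: 0:l, 5:j
completions by unplaced set U, small U first (add the entries for U minus each lowest piece of U):
  |U|=1: {5}:1  {6}:1
  |U|=2: {4,6}:1  {5,6}:2
  |U|=3: {3,4,6}:1  {4,5,6}:3
  |U|=4: {2,3,4,6}:1  {3,4,5,6}:4
  |U|=5: {1,2,3,4,6}:1  {2,3,4,5,6}:5
  start at 0(l): 6
  start at 5(j): 1
sum over floor = 7

7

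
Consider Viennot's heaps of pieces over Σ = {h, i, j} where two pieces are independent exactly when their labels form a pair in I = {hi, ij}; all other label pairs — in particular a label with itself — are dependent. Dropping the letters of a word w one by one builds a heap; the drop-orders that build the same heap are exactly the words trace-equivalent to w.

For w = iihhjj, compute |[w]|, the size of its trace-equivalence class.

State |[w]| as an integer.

drop 0:i onto floor
drop 1:i onto {0:i}
drop 2:h onto floor
drop 3:h onto {2:h}
drop 4:j onto {3:h}
drop 5:j onto {4:j}
ground layer = {0:i, 2:h}
drop-orders for the pieces not yet dropped (sum over which currently-grounded one goes next):
  1 to go: {1} 1  {5} 1
  2 to go: {0,1} 1  {1,5} 2  {4,5} 1
  3 to go: {0,1,5} 3  {1,4,5} 3  {3,4,5} 1
  4 to go: {0,1,4,5} 6  {1,3,4,5} 4  {2,3,4,5} 1
  if 0:i drops first: 5 orders
  if 2:h drops first: 10 orders
heap linearizations: 15

15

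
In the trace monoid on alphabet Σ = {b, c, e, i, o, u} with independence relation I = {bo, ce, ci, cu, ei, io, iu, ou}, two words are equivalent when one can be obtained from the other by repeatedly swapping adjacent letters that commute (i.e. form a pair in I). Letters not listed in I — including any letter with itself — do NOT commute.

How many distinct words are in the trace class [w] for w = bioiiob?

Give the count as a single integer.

piece 0:b — minimal
piece 1:i rests on {0:b}
piece 2:o — minimal
piece 3:i rests on {1:i}
piece 4:i rests on {3:i}
piece 5:o rests on {2:o}
piece 6:b rests on {4:i}
minimal pieces: {0:b, 2:o}
ways to finish when only these pieces remain (= sum over removing one remaining piece with nothing left below it):
  1 left: {5}→1  {6}→1
  2 left: {2,5}→1  {4,6}→1  {5,6}→2
  3 left: {2,5,6}→3  {3,4,6}→1  {4,5,6}→3
  4 left: {1,3,4,6}→1  {2,4,5,6}→6  {3,4,5,6}→4
  5 left: {0,1,3,4,6}→1  {1,3,4,5,6}→5  {2,3,4,5,6}→10
  placing 0:b first → 15 extensions
  placing 2:o first → 6 extensions
total linear extensions = 21

21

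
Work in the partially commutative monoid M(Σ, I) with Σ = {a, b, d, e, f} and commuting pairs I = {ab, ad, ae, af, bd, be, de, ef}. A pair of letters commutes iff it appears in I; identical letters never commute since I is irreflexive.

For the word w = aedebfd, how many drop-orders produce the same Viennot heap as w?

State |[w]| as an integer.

drop 0:a onto floor
drop 1:e onto floor
drop 2:d onto floor
drop 3:e onto {1:e}
drop 4:b onto floor
drop 5:f onto {2:d, 4:b}
drop 6:d onto {5:f}
ground layer = {0:a, 1:e, 2:d, 4:b}
drop-orders for the pieces not yet dropped (sum over which currently-grounded one goes next):
  1 to go: {0} 1  {3} 1  {6} 1
  2 to go: {0,3} 2  {0,6} 2  {1,3} 1  {3,6} 2  {5,6} 1
  3 to go: {0,1,3} 3  {0,3,6} 6  {0,5,6} 3  {1,3,6} 3  {2,5,6} 1  {3,5,6} 3  {4,5,6} 1
  4 to go: {0,1,3,6} 12  {0,2,5,6} 4  {0,3,5,6} 12  {0,4,5,6} 4  {1,3,5,6} 6  {2,3,5,6} 4  {2,4,5,6} 2  {3,4,5,6} 4
  5 to go: {0,1,3,5,6} 30  {0,2,3,5,6} 20  {0,2,4,5,6} 10  {0,3,4,5,6} 20  {1,2,3,5,6} 10  {1,3,4,5,6} 10  {2,3,4,5,6} 10
  if 0:a drops first: 30 orders
  if 1:e drops first: 60 orders
  if 2:d drops first: 60 orders
  if 4:b drops first: 60 orders
heap linearizations: 210

210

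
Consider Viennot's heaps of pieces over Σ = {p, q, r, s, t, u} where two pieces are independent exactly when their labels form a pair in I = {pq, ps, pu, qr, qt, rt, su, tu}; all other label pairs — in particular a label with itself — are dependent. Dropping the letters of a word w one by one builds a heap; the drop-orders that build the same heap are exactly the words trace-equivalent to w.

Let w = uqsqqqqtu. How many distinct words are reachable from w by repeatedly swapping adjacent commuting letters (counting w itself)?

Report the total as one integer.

6

drop 0:u onto floor
drop 1:q onto {0:u}
drop 2:s onto {1:q}
drop 3:q onto {2:s}
drop 4:q onto {3:q}
drop 5:q onto {4:q}
drop 6:q onto {5:q}
drop 7:t onto {2:s}
drop 8:u onto {6:q}
ground layer = {0:u}
drop-orders for the pieces not yet dropped (sum over which currently-grounded one goes next):
  1 to go: {7} 1  {8} 1
  2 to go: {6,8} 1  {7,8} 2
  3 to go: {5,6,8} 1  {6,7,8} 3
  4 to go: {4,5,6,8} 1  {5,6,7,8} 4
  5 to go: {3,4,5,6,8} 1  {4,5,6,7,8} 5
  6 to go: {3,4,5,6,7,8} 6
  7 to go: {2,3,4,5,6,7,8} 6
  if 0:u drops first: 6 orders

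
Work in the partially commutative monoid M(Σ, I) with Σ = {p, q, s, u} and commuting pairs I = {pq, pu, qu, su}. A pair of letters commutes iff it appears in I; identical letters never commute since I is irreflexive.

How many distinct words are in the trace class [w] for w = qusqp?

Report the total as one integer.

10

piece 0:q — minimal
piece 1:u — minimal
piece 2:s rests on {0:q}
piece 3:q rests on {2:s}
piece 4:p rests on {2:s}
minimal pieces: {0:q, 1:u}
ways to finish when only these pieces remain (= sum over removing one remaining piece with nothing left below it):
  1 left: {1}→1  {3}→1  {4}→1
  2 left: {1,3}→2  {1,4}→2  {3,4}→2
  3 left: {1,3,4}→6  {2,3,4}→2
  placing 0:q first → 8 extensions
  placing 1:u first → 2 extensions
total linear extensions = 10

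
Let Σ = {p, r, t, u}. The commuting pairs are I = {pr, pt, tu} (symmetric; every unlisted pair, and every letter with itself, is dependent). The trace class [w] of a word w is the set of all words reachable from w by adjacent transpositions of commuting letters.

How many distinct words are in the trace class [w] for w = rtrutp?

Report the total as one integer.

3

0(r) covers ∅
1(t) covers 0:r
2(r) covers 1:t
3(u) covers 2:r
4(t) covers 2:r
5(p) covers 3:u
floor of heap: 0:r
completions by unplaced set U, small U first (add the entries for U minus each lowest piece of U):
  |U|=1: {4}:1  {5}:1
  |U|=2: {3,5}:1  {4,5}:2
  |U|=3: {3,4,5}:3
  |U|=4: {2,3,4,5}:3
  start at 0(r): 3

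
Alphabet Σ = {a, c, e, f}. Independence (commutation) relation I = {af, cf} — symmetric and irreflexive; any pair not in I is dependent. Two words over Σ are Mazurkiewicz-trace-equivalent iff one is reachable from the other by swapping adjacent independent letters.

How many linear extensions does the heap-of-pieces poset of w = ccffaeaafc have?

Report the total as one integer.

0(c) covers ∅
1(c) covers 0:c
2(f) covers ∅
3(f) covers 2:f
4(a) covers 1:c
5(e) covers 3:f, 4:a
6(a) covers 5:e
7(a) covers 6:a
8(f) covers 5:e
9(c) covers 7:a
floor of heap: 0:c, 2:f
completions by unplaced set U, small U first (add the entries for U minus each lowest piece of U):
  |U|=1: {8}:1  {9}:1
  |U|=2: {7,9}:1  {8,9}:2
  |U|=3: {6,7,9}:1  {7,8,9}:3
  |U|=4: {6,7,8,9}:4
  |U|=5: {5,6,7,8,9}:4
  |U|=6: {3,5,6,7,8,9}:4  {4,5,6,7,8,9}:4
  |U|=7: {1,4,5,6,7,8,9}:4  {2,3,5,6,7,8,9}:4  {3,4,5,6,7,8,9}:8
  |U|=8: {0,1,4,5,6,7,8,9}:4  {1,3,4,5,6,7,8,9}:12  {2,3,4,5,6,7,8,9}:12
  start at 0(c): 24
  start at 2(f): 16
sum over floor = 40

40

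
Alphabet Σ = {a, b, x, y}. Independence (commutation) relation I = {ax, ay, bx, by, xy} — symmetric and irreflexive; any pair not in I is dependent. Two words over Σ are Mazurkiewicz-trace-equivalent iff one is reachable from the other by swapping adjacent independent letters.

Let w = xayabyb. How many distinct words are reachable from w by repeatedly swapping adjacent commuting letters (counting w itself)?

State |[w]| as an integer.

105

drop 0:x onto floor
drop 1:a onto floor
drop 2:y onto floor
drop 3:a onto {1:a}
drop 4:b onto {3:a}
drop 5:y onto {2:y}
drop 6:b onto {4:b}
ground layer = {0:x, 1:a, 2:y}
drop-orders for the pieces not yet dropped (sum over which currently-grounded one goes next):
  1 to go: {0} 1  {5} 1  {6} 1
  2 to go: {0,5} 2  {0,6} 2  {2,5} 1  {4,6} 1  {5,6} 2
  3 to go: {0,2,5} 3  {0,4,6} 3  {0,5,6} 6  {2,5,6} 3  {3,4,6} 1  {4,5,6} 3
  4 to go: {0,2,5,6} 12  {0,3,4,6} 4  {0,4,5,6} 12  {1,3,4,6} 1  {2,4,5,6} 6  {3,4,5,6} 4
  5 to go: {0,1,3,4,6} 5  {0,2,4,5,6} 30  {0,3,4,5,6} 20  {1,3,4,5,6} 5  {2,3,4,5,6} 10
  if 0:x drops first: 15 orders
  if 1:a drops first: 60 orders
  if 2:y drops first: 30 orders
heap linearizations: 105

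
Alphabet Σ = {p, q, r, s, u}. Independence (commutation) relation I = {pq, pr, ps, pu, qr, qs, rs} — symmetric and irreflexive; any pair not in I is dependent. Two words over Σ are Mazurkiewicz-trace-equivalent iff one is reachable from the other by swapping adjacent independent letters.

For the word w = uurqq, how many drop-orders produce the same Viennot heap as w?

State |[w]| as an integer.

0(u) covers ∅
1(u) covers 0:u
2(r) covers 1:u
3(q) covers 1:u
4(q) covers 3:q
floor of heap: 0:u
completions by unplaced set U, small U first (add the entries for U minus each lowest piece of U):
  |U|=1: {2}:1  {4}:1
  |U|=2: {2,4}:2  {3,4}:1
  |U|=3: {2,3,4}:3
  start at 0(u): 3

3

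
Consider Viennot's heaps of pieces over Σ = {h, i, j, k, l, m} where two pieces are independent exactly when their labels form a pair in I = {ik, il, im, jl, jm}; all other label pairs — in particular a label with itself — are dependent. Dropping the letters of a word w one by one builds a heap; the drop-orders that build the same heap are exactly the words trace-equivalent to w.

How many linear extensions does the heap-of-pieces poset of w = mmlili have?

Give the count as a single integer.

piece 0:m — minimal
piece 1:m rests on {0:m}
piece 2:l rests on {1:m}
piece 3:i — minimal
piece 4:l rests on {2:l}
piece 5:i rests on {3:i}
minimal pieces: {0:m, 3:i}
ways to finish when only these pieces remain (= sum over removing one remaining piece with nothing left below it):
  1 left: {4}→1  {5}→1
  2 left: {2,4}→1  {3,5}→1  {4,5}→2
  3 left: {1,2,4}→1  {2,4,5}→3  {3,4,5}→3
  4 left: {0,1,2,4}→1  {1,2,4,5}→4  {2,3,4,5}→6
  placing 0:m first → 10 extensions
  placing 3:i first → 5 extensions
total linear extensions = 15

15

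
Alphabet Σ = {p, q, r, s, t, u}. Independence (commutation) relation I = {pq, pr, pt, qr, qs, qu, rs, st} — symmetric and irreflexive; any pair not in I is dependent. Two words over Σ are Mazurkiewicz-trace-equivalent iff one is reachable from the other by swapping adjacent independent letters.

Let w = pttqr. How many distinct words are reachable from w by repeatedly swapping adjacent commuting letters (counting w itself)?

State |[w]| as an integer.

piece 0:p — minimal
piece 1:t — minimal
piece 2:t rests on {1:t}
piece 3:q rests on {2:t}
piece 4:r rests on {2:t}
minimal pieces: {0:p, 1:t}
ways to finish when only these pieces remain (= sum over removing one remaining piece with nothing left below it):
  1 left: {0}→1  {3}→1  {4}→1
  2 left: {0,3}→2  {0,4}→2  {3,4}→2
  3 left: {0,3,4}→6  {2,3,4}→2
  placing 0:p first → 2 extensions
  placing 1:t first → 8 extensions
total linear extensions = 10

10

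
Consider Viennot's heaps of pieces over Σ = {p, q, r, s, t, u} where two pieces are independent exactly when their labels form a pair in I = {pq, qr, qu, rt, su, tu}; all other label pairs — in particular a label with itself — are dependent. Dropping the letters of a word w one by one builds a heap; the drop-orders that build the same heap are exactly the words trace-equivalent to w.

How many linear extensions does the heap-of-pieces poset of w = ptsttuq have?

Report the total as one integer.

#0=p has no predecessor
#1=t depends on [0:p]
#2=s depends on [1:t]
#3=t depends on [2:s]
#4=t depends on [3:t]
#5=u depends on [0:p]
#6=q depends on [4:t]
sources: [0:p]
N(rest) = Σ N(rest − s) over sources s of rest; N(one piece) = 1:
  size 1 → [5]=1  [6]=1
  size 2 → [4,6]=1  [5,6]=2
  size 3 → [3,4,6]=1  [4,5,6]=3
  size 4 → [2,3,4,6]=1  [3,4,5,6]=4
  size 5 → [1,2,3,4,6]=1  [2,3,4,5,6]=5
  first=0(p) contributes 6

6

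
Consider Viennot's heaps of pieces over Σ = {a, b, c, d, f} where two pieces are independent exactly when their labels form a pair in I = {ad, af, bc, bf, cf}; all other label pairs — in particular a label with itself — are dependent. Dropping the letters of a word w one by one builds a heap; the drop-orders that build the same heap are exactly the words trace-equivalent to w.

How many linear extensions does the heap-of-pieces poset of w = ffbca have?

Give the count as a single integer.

drop 0:f onto floor
drop 1:f onto {0:f}
drop 2:b onto floor
drop 3:c onto floor
drop 4:a onto {2:b, 3:c}
ground layer = {0:f, 2:b, 3:c}
drop-orders for the pieces not yet dropped (sum over which currently-grounded one goes next):
  1 to go: {1} 1  {4} 1
  2 to go: {0,1} 1  {1,4} 2  {2,4} 1  {3,4} 1
  3 to go: {0,1,4} 3  {1,2,4} 3  {1,3,4} 3  {2,3,4} 2
  if 0:f drops first: 8 orders
  if 2:b drops first: 6 orders
  if 3:c drops first: 6 orders
heap linearizations: 20

20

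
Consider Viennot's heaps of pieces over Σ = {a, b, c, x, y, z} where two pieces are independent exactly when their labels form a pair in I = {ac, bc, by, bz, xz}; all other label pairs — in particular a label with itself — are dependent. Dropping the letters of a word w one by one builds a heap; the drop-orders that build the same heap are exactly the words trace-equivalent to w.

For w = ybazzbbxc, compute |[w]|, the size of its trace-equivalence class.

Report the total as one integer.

20

0(y) covers ∅
1(b) covers ∅
2(a) covers 0:y, 1:b
3(z) covers 2:a
4(z) covers 3:z
5(b) covers 2:a
6(b) covers 5:b
7(x) covers 6:b
8(c) covers 4:z, 7:x
floor of heap: 0:y, 1:b
completions by unplaced set U, small U first (add the entries for U minus each lowest piece of U):
  |U|=1: {8}:1
  |U|=2: {4,8}:1  {7,8}:1
  |U|=3: {3,4,8}:1  {4,7,8}:2  {6,7,8}:1
  |U|=4: {3,4,7,8}:3  {4,6,7,8}:3  {5,6,7,8}:1
  |U|=5: {3,4,6,7,8}:6  {4,5,6,7,8}:4
  |U|=6: {3,4,5,6,7,8}:10
  |U|=7: {2,3,4,5,6,7,8}:10
  start at 0(y): 10
  start at 1(b): 10
sum over floor = 20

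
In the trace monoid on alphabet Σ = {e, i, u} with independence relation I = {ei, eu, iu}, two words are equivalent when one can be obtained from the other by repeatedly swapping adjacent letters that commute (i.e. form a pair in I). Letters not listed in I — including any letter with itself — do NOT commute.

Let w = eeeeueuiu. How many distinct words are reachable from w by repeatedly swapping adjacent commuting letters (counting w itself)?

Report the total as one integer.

504

piece 0:e — minimal
piece 1:e rests on {0:e}
piece 2:e rests on {1:e}
piece 3:e rests on {2:e}
piece 4:u — minimal
piece 5:e rests on {3:e}
piece 6:u rests on {4:u}
piece 7:i — minimal
piece 8:u rests on {6:u}
minimal pieces: {0:e, 4:u, 7:i}
ways to finish when only these pieces remain (= sum over removing one remaining piece with nothing left below it):
  1 left: {5}→1  {7}→1  {8}→1
  2 left: {3,5}→1  {5,7}→2  {5,8}→2  {6,8}→1  {7,8}→2
  3 left: {2,3,5}→1  {3,5,7}→3  {3,5,8}→3  {4,6,8}→1  {5,6,8}→3  {5,7,8}→6  {6,7,8}→3
  4 left: {1,2,3,5}→1  {2,3,5,7}→4  {2,3,5,8}→4  {3,5,6,8}→6  {3,5,7,8}→12  {4,5,6,8}→4  {4,6,7,8}→4  {5,6,7,8}→12
  5 left: {0,1,2,3,5}→1  {1,2,3,5,7}→5  {1,2,3,5,8}→5  {2,3,5,6,8}→10  {2,3,5,7,8}→20  {3,4,5,6,8}→10  {3,5,6,7,8}→30  {4,5,6,7,8}→20
  6 left: {0,1,2,3,5,7}→6  {0,1,2,3,5,8}→6  {1,2,3,5,6,8}→15  {1,2,3,5,7,8}→30  {2,3,4,5,6,8}→20  {2,3,5,6,7,8}→60  {3,4,5,6,7,8}→60
  7 left: {0,1,2,3,5,6,8}→21  {0,1,2,3,5,7,8}→42  {1,2,3,4,5,6,8}→35  {1,2,3,5,6,7,8}→105  {2,3,4,5,6,7,8}→140
  placing 0:e first → 280 extensions
  placing 4:u first → 168 extensions
  placing 7:i first → 56 extensions
total linear extensions = 504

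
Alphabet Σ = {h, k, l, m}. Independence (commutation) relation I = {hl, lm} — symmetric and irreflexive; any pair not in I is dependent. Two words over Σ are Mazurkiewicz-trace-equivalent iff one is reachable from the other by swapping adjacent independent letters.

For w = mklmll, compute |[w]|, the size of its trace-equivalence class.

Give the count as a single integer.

4

#0=m has no predecessor
#1=k depends on [0:m]
#2=l depends on [1:k]
#3=m depends on [1:k]
#4=l depends on [2:l]
#5=l depends on [4:l]
sources: [0:m]
N(rest) = Σ N(rest − s) over sources s of rest; N(one piece) = 1:
  size 1 → [3]=1  [5]=1
  size 2 → [3,5]=2  [4,5]=1
  size 3 → [2,4,5]=1  [3,4,5]=3
  size 4 → [2,3,4,5]=4
  first=0(m) contributes 4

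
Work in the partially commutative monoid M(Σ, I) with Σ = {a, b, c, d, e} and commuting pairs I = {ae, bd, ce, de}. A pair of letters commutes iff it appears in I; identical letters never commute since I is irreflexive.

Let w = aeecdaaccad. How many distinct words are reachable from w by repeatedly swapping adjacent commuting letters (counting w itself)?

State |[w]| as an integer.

#0=a has no predecessor
#1=e has no predecessor
#2=e depends on [1:e]
#3=c depends on [0:a]
#4=d depends on [3:c]
#5=a depends on [4:d]
#6=a depends on [5:a]
#7=c depends on [6:a]
#8=c depends on [7:c]
#9=a depends on [8:c]
#10=d depends on [9:a]
sources: [0:a, 1:e]
N(rest) = Σ N(rest − s) over sources s of rest; N(one piece) = 1:
  size 1 → [2]=1  [10]=1
  size 2 → [1,2]=1  [2,10]=2  [9,10]=1
  size 3 → [1,2,10]=3  [2,9,10]=3  [8,9,10]=1
  size 4 → [1,2,9,10]=6  [2,8,9,10]=4  [7,8,9,10]=1
  size 5 → [1,2,8,9,10]=10  [2,7,8,9,10]=5  [6,7,8,9,10]=1
  size 6 → [1,2,7,8,9,10]=15  [2,6,7,8,9,10]=6  [5,6,7,8,9,10]=1
  size 7 → [1,2,6,7,8,9,10]=21  [2,5,6,7,8,9,10]=7  [4,5,6,7,8,9,10]=1
  size 8 → [1,2,5,6,7,8,9,10]=28  [2,4,5,6,7,8,9,10]=8  [3,4,5,6,7,8,9,10]=1
  size 9 → [0,3,4,5,6,7,8,9,10]=1  [1,2,4,5,6,7,8,9,10]=36  [2,3,4,5,6,7,8,9,10]=9
  first=0(a) contributes 45
  first=1(e) contributes 10
|[w]| = 55

55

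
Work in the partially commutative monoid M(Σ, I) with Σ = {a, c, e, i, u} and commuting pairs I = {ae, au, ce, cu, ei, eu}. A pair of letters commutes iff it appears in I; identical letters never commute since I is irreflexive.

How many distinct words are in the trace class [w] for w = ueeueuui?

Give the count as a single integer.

56

#0=u has no predecessor
#1=e has no predecessor
#2=e depends on [1:e]
#3=u depends on [0:u]
#4=e depends on [2:e]
#5=u depends on [3:u]
#6=u depends on [5:u]
#7=i depends on [6:u]
sources: [0:u, 1:e]
N(rest) = Σ N(rest − s) over sources s of rest; N(one piece) = 1:
  size 1 → [4]=1  [7]=1
  size 2 → [2,4]=1  [4,7]=2  [6,7]=1
  size 3 → [1,2,4]=1  [2,4,7]=3  [4,6,7]=3  [5,6,7]=1
  size 4 → [1,2,4,7]=4  [2,4,6,7]=6  [3,5,6,7]=1  [4,5,6,7]=4
  size 5 → [0,3,5,6,7]=1  [1,2,4,6,7]=10  [2,4,5,6,7]=10  [3,4,5,6,7]=5
  size 6 → [0,3,4,5,6,7]=6  [1,2,4,5,6,7]=20  [2,3,4,5,6,7]=15
  first=0(u) contributes 35
  first=1(e) contributes 21
|[w]| = 56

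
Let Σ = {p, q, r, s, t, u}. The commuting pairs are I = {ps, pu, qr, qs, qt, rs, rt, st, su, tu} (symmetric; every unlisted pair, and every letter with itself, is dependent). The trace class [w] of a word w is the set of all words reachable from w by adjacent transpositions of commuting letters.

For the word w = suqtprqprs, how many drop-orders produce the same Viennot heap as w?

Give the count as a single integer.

#0=s has no predecessor
#1=u has no predecessor
#2=q depends on [1:u]
#3=t has no predecessor
#4=p depends on [2:q, 3:t]
#5=r depends on [4:p]
#6=q depends on [4:p]
#7=p depends on [5:r, 6:q]
#8=r depends on [7:p]
#9=s depends on [0:s]
sources: [0:s, 1:u, 3:t]
N(rest) = Σ N(rest − s) over sources s of rest; N(one piece) = 1:
  size 1 → [8]=1  [9]=1
  size 2 → [0,9]=1  [7,8]=1  [8,9]=2
  size 3 → [0,8,9]=3  [5,7,8]=1  [6,7,8]=1  [7,8,9]=3
  size 4 → [0,7,8,9]=6  [5,6,7,8]=2  [5,7,8,9]=4  [6,7,8,9]=4
  size 5 → [0,5,7,8,9]=10  [0,6,7,8,9]=10  [4,5,6,7,8]=2  [5,6,7,8,9]=10
  size 6 → [0,5,6,7,8,9]=30  [2,4,5,6,7,8]=2  [3,4,5,6,7,8]=2  [4,5,6,7,8,9]=12
  size 7 → [0,4,5,6,7,8,9]=42  [1,2,4,5,6,7,8]=2  [2,3,4,5,6,7,8]=4  [2,4,5,6,7,8,9]=14  [3,4,5,6,7,8,9]=14
  size 8 → [0,2,4,5,6,7,8,9]=56  [0,3,4,5,6,7,8,9]=56  [1,2,3,4,5,6,7,8]=6  [1,2,4,5,6,7,8,9]=16  [2,3,4,5,6,7,8,9]=32
  first=0(s) contributes 54
  first=1(u) contributes 144
  first=3(t) contributes 72
|[w]| = 270

270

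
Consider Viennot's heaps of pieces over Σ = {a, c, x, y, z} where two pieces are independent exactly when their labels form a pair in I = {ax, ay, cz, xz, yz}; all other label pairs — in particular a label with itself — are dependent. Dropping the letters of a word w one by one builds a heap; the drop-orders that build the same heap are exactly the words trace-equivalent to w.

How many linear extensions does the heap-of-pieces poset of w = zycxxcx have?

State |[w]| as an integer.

7

0(z) covers ∅
1(y) covers ∅
2(c) covers 1:y
3(x) covers 2:c
4(x) covers 3:x
5(c) covers 4:x
6(x) covers 5:c
floor of heap: 0:z, 1:y
completions by unplaced set U, small U first (add the entries for U minus each lowest piece of U):
  |U|=1: {0}:1  {6}:1
  |U|=2: {0,6}:2  {5,6}:1
  |U|=3: {0,5,6}:3  {4,5,6}:1
  |U|=4: {0,4,5,6}:4  {3,4,5,6}:1
  |U|=5: {0,3,4,5,6}:5  {2,3,4,5,6}:1
  start at 0(z): 1
  start at 1(y): 6
sum over floor = 7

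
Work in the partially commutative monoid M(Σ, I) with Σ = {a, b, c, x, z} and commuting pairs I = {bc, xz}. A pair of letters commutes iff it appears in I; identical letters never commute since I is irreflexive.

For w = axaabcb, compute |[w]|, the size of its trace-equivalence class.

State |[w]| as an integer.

0(a) covers ∅
1(x) covers 0:a
2(a) covers 1:x
3(a) covers 2:a
4(b) covers 3:a
5(c) covers 3:a
6(b) covers 4:b
floor of heap: 0:a
completions by unplaced set U, small U first (add the entries for U minus each lowest piece of U):
  |U|=1: {5}:1  {6}:1
  |U|=2: {4,6}:1  {5,6}:2
  |U|=3: {4,5,6}:3
  |U|=4: {3,4,5,6}:3
  |U|=5: {2,3,4,5,6}:3
  start at 0(a): 3

3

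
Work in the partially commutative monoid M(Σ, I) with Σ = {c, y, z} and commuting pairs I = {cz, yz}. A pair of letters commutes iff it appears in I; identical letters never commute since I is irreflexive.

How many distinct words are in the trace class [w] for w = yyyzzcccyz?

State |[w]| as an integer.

piece 0:y — minimal
piece 1:y rests on {0:y}
piece 2:y rests on {1:y}
piece 3:z — minimal
piece 4:z rests on {3:z}
piece 5:c rests on {2:y}
piece 6:c rests on {5:c}
piece 7:c rests on {6:c}
piece 8:y rests on {7:c}
piece 9:z rests on {4:z}
minimal pieces: {0:y, 3:z}
ways to finish when only these pieces remain (= sum over removing one remaining piece with nothing left below it):
  1 left: {8}→1  {9}→1
  2 left: {4,9}→1  {7,8}→1  {8,9}→2
  3 left: {3,4,9}→1  {4,8,9}→3  {6,7,8}→1  {7,8,9}→3
  4 left: {3,4,8,9}→4  {4,7,8,9}→6  {5,6,7,8}→1  {6,7,8,9}→4
  5 left: {2,5,6,7,8}→1  {3,4,7,8,9}→10  {4,6,7,8,9}→10  {5,6,7,8,9}→5
  6 left: {1,2,5,6,7,8}→1  {2,5,6,7,8,9}→6  {3,4,6,7,8,9}→20  {4,5,6,7,8,9}→15
  7 left: {0,1,2,5,6,7,8}→1  {1,2,5,6,7,8,9}→7  {2,4,5,6,7,8,9}→21  {3,4,5,6,7,8,9}→35
  8 left: {0,1,2,5,6,7,8,9}→8  {1,2,4,5,6,7,8,9}→28  {2,3,4,5,6,7,8,9}→56
  placing 0:y first → 84 extensions
  placing 3:z first → 36 extensions
total linear extensions = 120

120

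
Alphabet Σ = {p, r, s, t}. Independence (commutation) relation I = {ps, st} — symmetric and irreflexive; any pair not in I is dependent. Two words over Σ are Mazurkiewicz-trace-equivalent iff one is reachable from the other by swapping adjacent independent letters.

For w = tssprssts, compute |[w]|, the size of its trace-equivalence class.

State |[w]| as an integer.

0(t) covers ∅
1(s) covers ∅
2(s) covers 1:s
3(p) covers 0:t
4(r) covers 2:s, 3:p
5(s) covers 4:r
6(s) covers 5:s
7(t) covers 4:r
8(s) covers 6:s
floor of heap: 0:t, 1:s
completions by unplaced set U, small U first (add the entries for U minus each lowest piece of U):
  |U|=1: {7}:1  {8}:1
  |U|=2: {6,8}:1  {7,8}:2
  |U|=3: {5,6,8}:1  {6,7,8}:3
  |U|=4: {5,6,7,8}:4
  |U|=5: {4,5,6,7,8}:4
  |U|=6: {2,4,5,6,7,8}:4  {3,4,5,6,7,8}:4
  |U|=7: {0,3,4,5,6,7,8}:4  {1,2,4,5,6,7,8}:4  {2,3,4,5,6,7,8}:8
  start at 0(t): 12
  start at 1(s): 12
sum over floor = 24

24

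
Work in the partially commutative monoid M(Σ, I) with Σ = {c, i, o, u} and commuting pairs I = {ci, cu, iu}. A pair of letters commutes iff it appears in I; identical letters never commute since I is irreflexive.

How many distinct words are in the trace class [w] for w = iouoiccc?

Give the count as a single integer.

piece 0:i — minimal
piece 1:o rests on {0:i}
piece 2:u rests on {1:o}
piece 3:o rests on {2:u}
piece 4:i rests on {3:o}
piece 5:c rests on {3:o}
piece 6:c rests on {5:c}
piece 7:c rests on {6:c}
minimal pieces: {0:i}
ways to finish when only these pieces remain (= sum over removing one remaining piece with nothing left below it):
  1 left: {4}→1  {7}→1
  2 left: {4,7}→2  {6,7}→1
  3 left: {4,6,7}→3  {5,6,7}→1
  4 left: {4,5,6,7}→4
  5 left: {3,4,5,6,7}→4
  6 left: {2,3,4,5,6,7}→4
  placing 0:i first → 4 extensions

4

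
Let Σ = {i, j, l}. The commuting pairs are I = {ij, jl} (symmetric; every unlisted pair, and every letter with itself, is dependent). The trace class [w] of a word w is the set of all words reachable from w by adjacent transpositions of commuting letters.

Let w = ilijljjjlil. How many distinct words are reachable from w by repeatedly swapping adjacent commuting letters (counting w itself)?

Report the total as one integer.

330

0(i) covers ∅
1(l) covers 0:i
2(i) covers 1:l
3(j) covers ∅
4(l) covers 2:i
5(j) covers 3:j
6(j) covers 5:j
7(j) covers 6:j
8(l) covers 4:l
9(i) covers 8:l
10(l) covers 9:i
floor of heap: 0:i, 3:j
completions by unplaced set U, small U first (add the entries for U minus each lowest piece of U):
  |U|=1: {7}:1  {10}:1
  |U|=2: {6,7}:1  {7,10}:2  {9,10}:1
  |U|=3: {5,6,7}:1  {6,7,10}:3  {7,9,10}:3  {8,9,10}:1
  |U|=4: {3,5,6,7}:1  {4,8,9,10}:1  {5,6,7,10}:4  {6,7,9,10}:6  {7,8,9,10}:4
  |U|=5: {2,4,8,9,10}:1  {3,5,6,7,10}:5  {4,7,8,9,10}:5  {5,6,7,9,10}:10  {6,7,8,9,10}:10
  |U|=6: {1,2,4,8,9,10}:1  {2,4,7,8,9,10}:6  {3,5,6,7,9,10}:15  {4,6,7,8,9,10}:15  {5,6,7,8,9,10}:20
  |U|=7: {0,1,2,4,8,9,10}:1  {1,2,4,7,8,9,10}:7  {2,4,6,7,8,9,10}:21  {3,5,6,7,8,9,10}:35  {4,5,6,7,8,9,10}:35
  |U|=8: {0,1,2,4,7,8,9,10}:8  {1,2,4,6,7,8,9,10}:28  {2,4,5,6,7,8,9,10}:56  {3,4,5,6,7,8,9,10}:70
  |U|=9: {0,1,2,4,6,7,8,9,10}:36  {1,2,4,5,6,7,8,9,10}:84  {2,3,4,5,6,7,8,9,10}:126
  start at 0(i): 210
  start at 3(j): 120
sum over floor = 330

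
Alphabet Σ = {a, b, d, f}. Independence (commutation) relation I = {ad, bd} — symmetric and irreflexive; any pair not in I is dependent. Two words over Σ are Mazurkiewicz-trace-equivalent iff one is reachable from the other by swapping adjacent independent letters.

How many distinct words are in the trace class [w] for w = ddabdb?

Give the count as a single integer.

#0=d has no predecessor
#1=d depends on [0:d]
#2=a has no predecessor
#3=b depends on [2:a]
#4=d depends on [1:d]
#5=b depends on [3:b]
sources: [0:d, 2:a]
N(rest) = Σ N(rest − s) over sources s of rest; N(one piece) = 1:
  size 1 → [4]=1  [5]=1
  size 2 → [1,4]=1  [3,5]=1  [4,5]=2
  size 3 → [0,1,4]=1  [1,4,5]=3  [2,3,5]=1  [3,4,5]=3
  size 4 → [0,1,4,5]=4  [1,3,4,5]=6  [2,3,4,5]=4
  first=0(d) contributes 10
  first=2(a) contributes 10
|[w]| = 20

20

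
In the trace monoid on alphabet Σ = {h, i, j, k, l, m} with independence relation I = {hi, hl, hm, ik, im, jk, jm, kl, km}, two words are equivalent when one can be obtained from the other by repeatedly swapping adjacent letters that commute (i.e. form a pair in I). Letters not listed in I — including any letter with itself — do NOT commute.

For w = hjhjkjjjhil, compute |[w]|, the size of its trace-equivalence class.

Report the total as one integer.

0(h) covers ∅
1(j) covers 0:h
2(h) covers 1:j
3(j) covers 2:h
4(k) covers 2:h
5(j) covers 3:j
6(j) covers 5:j
7(j) covers 6:j
8(h) covers 4:k, 7:j
9(i) covers 7:j
10(l) covers 9:i
floor of heap: 0:h
completions by unplaced set U, small U first (add the entries for U minus each lowest piece of U):
  |U|=1: {8}:1  {10}:1
  |U|=2: {4,8}:1  {8,10}:2  {9,10}:1
  |U|=3: {4,8,10}:3  {8,9,10}:3
  |U|=4: {4,8,9,10}:6  {7,8,9,10}:3
  |U|=5: {4,7,8,9,10}:9  {6,7,8,9,10}:3
  |U|=6: {4,6,7,8,9,10}:12  {5,6,7,8,9,10}:3
  |U|=7: {3,5,6,7,8,9,10}:3  {4,5,6,7,8,9,10}:15
  |U|=8: {3,4,5,6,7,8,9,10}:18
  |U|=9: {2,3,4,5,6,7,8,9,10}:18
  start at 0(h): 18

18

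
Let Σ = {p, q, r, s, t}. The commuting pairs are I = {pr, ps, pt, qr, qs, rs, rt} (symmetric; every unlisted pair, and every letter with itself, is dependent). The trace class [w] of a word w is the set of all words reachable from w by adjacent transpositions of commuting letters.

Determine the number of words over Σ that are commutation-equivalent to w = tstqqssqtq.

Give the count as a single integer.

10

#0=t has no predecessor
#1=s depends on [0:t]
#2=t depends on [1:s]
#3=q depends on [2:t]
#4=q depends on [3:q]
#5=s depends on [2:t]
#6=s depends on [5:s]
#7=q depends on [4:q]
#8=t depends on [6:s, 7:q]
#9=q depends on [8:t]
sources: [0:t]
N(rest) = Σ N(rest − s) over sources s of rest; N(one piece) = 1:
  size 1 → [9]=1
  size 2 → [8,9]=1
  size 3 → [6,8,9]=1  [7,8,9]=1
  size 4 → [4,7,8,9]=1  [5,6,8,9]=1  [6,7,8,9]=2
  size 5 → [3,4,7,8,9]=1  [4,6,7,8,9]=3  [5,6,7,8,9]=3
  size 6 → [3,4,6,7,8,9]=4  [4,5,6,7,8,9]=6
  size 7 → [3,4,5,6,7,8,9]=10
  size 8 → [2,3,4,5,6,7,8,9]=10
  first=0(t) contributes 10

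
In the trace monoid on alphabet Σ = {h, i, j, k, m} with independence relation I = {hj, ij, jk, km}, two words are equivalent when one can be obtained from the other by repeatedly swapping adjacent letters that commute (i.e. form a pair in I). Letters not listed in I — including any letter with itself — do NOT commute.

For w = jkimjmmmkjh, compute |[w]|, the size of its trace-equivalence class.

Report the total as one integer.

drop 0:j onto floor
drop 1:k onto floor
drop 2:i onto {1:k}
drop 3:m onto {0:j, 2:i}
drop 4:j onto {3:m}
drop 5:m onto {4:j}
drop 6:m onto {5:m}
drop 7:m onto {6:m}
drop 8:k onto {2:i}
drop 9:j onto {7:m}
drop 10:h onto {7:m, 8:k}
ground layer = {0:j, 1:k}
drop-orders for the pieces not yet dropped (sum over which currently-grounded one goes next):
  1 to go: {9} 1  {10} 1
  2 to go: {8,10} 1  {9,10} 2
  3 to go: {7,9,10} 2  {8,9,10} 3
  4 to go: {6,7,9,10} 2  {7,8,9,10} 5
  5 to go: {5,6,7,9,10} 2  {6,7,8,9,10} 7
  6 to go: {4,5,6,7,9,10} 2  {5,6,7,8,9,10} 9
  7 to go: {3,4,5,6,7,9,10} 2  {4,5,6,7,8,9,10} 11
  8 to go: {0,3,4,5,6,7,9,10} 2  {3,4,5,6,7,8,9,10} 13
  9 to go: {0,3,4,5,6,7,8,9,10} 15  {2,3,4,5,6,7,8,9,10} 13
  if 0:j drops first: 13 orders
  if 1:k drops first: 28 orders
heap linearizations: 41

41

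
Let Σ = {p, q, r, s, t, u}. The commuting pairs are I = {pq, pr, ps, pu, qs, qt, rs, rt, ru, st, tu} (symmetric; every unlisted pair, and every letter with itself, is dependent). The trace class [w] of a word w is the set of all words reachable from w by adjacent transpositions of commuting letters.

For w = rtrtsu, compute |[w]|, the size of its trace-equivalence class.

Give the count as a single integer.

drop 0:r onto floor
drop 1:t onto floor
drop 2:r onto {0:r}
drop 3:t onto {1:t}
drop 4:s onto floor
drop 5:u onto {4:s}
ground layer = {0:r, 1:t, 4:s}
drop-orders for the pieces not yet dropped (sum over which currently-grounded one goes next):
  1 to go: {2} 1  {3} 1  {5} 1
  2 to go: {0,2} 1  {1,3} 1  {2,3} 2  {2,5} 2  {3,5} 2  {4,5} 1
  3 to go: {0,2,3} 3  {0,2,5} 3  {1,2,3} 3  {1,3,5} 3  {2,3,5} 6  {2,4,5} 3  {3,4,5} 3
  4 to go: {0,1,2,3} 6  {0,2,3,5} 12  {0,2,4,5} 6  {1,2,3,5} 12  {1,3,4,5} 6  {2,3,4,5} 12
  if 0:r drops first: 30 orders
  if 1:t drops first: 30 orders
  if 4:s drops first: 30 orders
heap linearizations: 90

90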